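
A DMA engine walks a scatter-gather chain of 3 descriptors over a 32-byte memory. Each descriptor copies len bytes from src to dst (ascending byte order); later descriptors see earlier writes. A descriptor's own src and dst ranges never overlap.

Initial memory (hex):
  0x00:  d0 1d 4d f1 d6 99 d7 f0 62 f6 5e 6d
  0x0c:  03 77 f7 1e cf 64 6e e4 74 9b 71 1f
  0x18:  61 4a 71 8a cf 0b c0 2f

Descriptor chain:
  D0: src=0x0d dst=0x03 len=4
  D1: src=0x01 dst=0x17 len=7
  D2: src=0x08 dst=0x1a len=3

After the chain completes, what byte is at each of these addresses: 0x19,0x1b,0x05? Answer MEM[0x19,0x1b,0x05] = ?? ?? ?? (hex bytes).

MEM[0x19,0x1b,0x05] = 77 f6 1e

  after D0: wrote 4B at 0x03 = 77f71ecf
  after D1: wrote 7B at 0x17 = 1d4d77f71ecff0
  after D2: wrote 3B at 0x1a = 62f65e
query mem[0x19]=0x77, mem[0x1b]=0xf6, mem[0x05]=0x1e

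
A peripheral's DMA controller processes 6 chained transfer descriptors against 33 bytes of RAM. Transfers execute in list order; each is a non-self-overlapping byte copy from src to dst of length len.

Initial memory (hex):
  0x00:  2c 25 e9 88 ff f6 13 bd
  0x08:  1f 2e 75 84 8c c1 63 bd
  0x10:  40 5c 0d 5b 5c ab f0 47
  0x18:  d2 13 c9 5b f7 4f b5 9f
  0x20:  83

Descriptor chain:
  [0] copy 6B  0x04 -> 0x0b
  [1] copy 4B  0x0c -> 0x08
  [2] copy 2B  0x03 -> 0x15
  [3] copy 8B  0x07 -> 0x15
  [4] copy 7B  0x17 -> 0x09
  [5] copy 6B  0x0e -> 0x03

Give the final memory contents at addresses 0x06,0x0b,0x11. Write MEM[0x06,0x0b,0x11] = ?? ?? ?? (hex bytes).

D0: mem[0x0b..0x10] <- [ff f6 13 bd 1f 2e]
D1: mem[0x08..0x0b] <- [f6 13 bd 1f]
D2: mem[0x15..0x16] <- [88 ff]
D3: mem[0x15..0x1c] <- [bd f6 13 bd 1f f6 13 bd]
D4: mem[0x09..0x0f] <- [13 bd 1f f6 13 bd 4f]
D5: mem[0x03..0x08] <- [bd 4f 2e 5c 0d 5b]
query mem[0x06]=0x5c, mem[0x0b]=0x1f, mem[0x11]=0x5c

MEM[0x06,0x0b,0x11] = 5c 1f 5c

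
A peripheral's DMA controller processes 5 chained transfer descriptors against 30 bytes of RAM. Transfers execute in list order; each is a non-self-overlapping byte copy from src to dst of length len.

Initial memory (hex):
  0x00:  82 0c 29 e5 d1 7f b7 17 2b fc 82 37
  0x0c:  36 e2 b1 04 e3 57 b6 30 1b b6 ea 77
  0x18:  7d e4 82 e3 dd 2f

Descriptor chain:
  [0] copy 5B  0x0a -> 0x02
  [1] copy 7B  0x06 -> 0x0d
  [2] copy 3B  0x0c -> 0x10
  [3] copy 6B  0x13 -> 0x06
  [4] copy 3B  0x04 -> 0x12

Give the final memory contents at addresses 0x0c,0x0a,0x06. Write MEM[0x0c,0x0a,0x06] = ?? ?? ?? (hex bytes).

[0] 0x0a->0x02 len=5 : 82 37 36 e2 b1
[1] 0x06->0x0d len=7 : b1 17 2b fc 82 37 36
[2] 0x0c->0x10 len=3 : 36 b1 17
[3] 0x13->0x06 len=6 : 36 1b b6 ea 77 7d
[4] 0x04->0x12 len=3 : 36 e2 36
query mem[0x0c]=0x36, mem[0x0a]=0x77, mem[0x06]=0x36

MEM[0x0c,0x0a,0x06] = 36 77 36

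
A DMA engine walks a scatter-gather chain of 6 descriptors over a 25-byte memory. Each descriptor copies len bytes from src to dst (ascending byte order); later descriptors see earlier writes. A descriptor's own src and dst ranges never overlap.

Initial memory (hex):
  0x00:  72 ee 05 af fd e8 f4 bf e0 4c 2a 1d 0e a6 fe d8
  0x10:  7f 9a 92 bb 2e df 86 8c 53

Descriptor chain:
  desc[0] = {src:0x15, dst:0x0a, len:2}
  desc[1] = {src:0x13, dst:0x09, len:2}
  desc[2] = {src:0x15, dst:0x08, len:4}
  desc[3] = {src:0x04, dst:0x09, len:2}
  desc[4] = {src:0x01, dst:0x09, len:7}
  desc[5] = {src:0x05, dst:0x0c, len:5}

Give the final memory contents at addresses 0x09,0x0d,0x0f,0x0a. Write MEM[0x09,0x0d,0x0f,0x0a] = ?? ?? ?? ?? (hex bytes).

MEM[0x09,0x0d,0x0f,0x0a] = ee f4 df 05

[0] 0x15->0x0a len=2 : df 86
[1] 0x13->0x09 len=2 : bb 2e
[2] 0x15->0x08 len=4 : df 86 8c 53
[3] 0x04->0x09 len=2 : fd e8
[4] 0x01->0x09 len=7 : ee 05 af fd e8 f4 bf
[5] 0x05->0x0c len=5 : e8 f4 bf df ee
query mem[0x09]=0xee, mem[0x0d]=0xf4, mem[0x0f]=0xdf, mem[0x0a]=0x05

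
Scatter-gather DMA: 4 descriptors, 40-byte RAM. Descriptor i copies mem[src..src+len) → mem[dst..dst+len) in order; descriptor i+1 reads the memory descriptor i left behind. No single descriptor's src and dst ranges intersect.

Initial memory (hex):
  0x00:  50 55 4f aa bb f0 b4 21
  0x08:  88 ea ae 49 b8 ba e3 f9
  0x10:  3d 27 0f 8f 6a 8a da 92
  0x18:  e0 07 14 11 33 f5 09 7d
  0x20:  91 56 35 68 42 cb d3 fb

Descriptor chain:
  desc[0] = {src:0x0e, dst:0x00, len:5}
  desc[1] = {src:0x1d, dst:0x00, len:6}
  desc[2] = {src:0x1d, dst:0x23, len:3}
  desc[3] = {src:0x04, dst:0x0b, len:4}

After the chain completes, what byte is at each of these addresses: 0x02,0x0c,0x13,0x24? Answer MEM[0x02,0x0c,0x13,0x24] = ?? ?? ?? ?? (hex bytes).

MEM[0x02,0x0c,0x13,0x24] = 7d 35 8f 09

D0: mem[0x00..0x04] <- [e3 f9 3d 27 0f]
D1: mem[0x00..0x05] <- [f5 09 7d 91 56 35]
D2: mem[0x23..0x25] <- [f5 09 7d]
D3: mem[0x0b..0x0e] <- [56 35 b4 21]
query mem[0x02]=0x7d, mem[0x0c]=0x35, mem[0x13]=0x8f, mem[0x24]=0x09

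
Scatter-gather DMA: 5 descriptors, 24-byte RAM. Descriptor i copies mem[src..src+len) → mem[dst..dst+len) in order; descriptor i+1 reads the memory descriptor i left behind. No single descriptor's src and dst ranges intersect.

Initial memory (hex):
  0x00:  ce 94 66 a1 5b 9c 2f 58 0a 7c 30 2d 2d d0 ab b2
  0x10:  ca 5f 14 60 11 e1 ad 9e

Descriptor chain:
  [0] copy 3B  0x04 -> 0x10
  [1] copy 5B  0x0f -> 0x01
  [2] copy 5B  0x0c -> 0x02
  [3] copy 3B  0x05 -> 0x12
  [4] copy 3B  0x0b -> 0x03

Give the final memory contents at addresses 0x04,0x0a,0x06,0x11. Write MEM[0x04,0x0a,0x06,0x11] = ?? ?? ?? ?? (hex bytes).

MEM[0x04,0x0a,0x06,0x11] = 2d 30 5b 9c

  after D0: wrote 3B at 0x10 = 5b9c2f
  after D1: wrote 5B at 0x01 = b25b9c2f60
  after D2: wrote 5B at 0x02 = 2dd0abb25b
  after D3: wrote 3B at 0x12 = b25b58
  after D4: wrote 3B at 0x03 = 2d2dd0
query mem[0x04]=0x2d, mem[0x0a]=0x30, mem[0x06]=0x5b, mem[0x11]=0x9c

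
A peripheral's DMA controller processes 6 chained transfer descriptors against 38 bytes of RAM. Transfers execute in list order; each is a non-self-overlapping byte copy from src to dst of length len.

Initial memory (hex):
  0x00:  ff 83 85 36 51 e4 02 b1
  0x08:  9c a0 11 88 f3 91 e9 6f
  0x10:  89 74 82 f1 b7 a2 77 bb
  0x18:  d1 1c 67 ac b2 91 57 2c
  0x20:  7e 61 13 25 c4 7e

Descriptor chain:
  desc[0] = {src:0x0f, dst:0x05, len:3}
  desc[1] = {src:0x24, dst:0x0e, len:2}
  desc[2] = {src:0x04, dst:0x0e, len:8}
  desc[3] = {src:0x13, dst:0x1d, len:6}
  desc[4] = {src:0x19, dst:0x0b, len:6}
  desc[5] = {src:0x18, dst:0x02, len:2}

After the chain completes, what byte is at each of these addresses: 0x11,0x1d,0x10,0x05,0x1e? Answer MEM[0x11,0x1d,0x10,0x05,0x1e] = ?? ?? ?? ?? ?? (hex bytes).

#0 dst[0x05+3] := {0x6f,0x89,0x74}
#1 dst[0x0e+2] := {0xc4,0x7e}
#2 dst[0x0e+8] := {0x51,0x6f,0x89,0x74,0x9c,0xa0,0x11,0x88}
#3 dst[0x1d+6] := {0xa0,0x11,0x88,0x77,0xbb,0xd1}
#4 dst[0x0b+6] := {0x1c,0x67,0xac,0xb2,0xa0,0x11}
#5 dst[0x02+2] := {0xd1,0x1c}
query mem[0x11]=0x74, mem[0x1d]=0xa0, mem[0x10]=0x11, mem[0x05]=0x6f, mem[0x1e]=0x11

MEM[0x11,0x1d,0x10,0x05,0x1e] = 74 a0 11 6f 11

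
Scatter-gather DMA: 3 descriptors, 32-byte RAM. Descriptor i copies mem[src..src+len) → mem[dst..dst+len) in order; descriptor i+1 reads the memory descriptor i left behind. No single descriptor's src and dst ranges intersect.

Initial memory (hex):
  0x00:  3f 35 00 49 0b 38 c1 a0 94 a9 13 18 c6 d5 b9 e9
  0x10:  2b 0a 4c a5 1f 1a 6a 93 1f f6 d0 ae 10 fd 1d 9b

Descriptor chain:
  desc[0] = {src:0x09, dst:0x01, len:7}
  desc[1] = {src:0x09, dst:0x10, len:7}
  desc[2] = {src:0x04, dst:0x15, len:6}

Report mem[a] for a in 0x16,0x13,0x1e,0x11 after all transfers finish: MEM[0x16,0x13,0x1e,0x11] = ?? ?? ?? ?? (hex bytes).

MEM[0x16,0x13,0x1e,0x11] = d5 c6 1d 13

  after D0: wrote 7B at 0x01 = a91318c6d5b9e9
  after D1: wrote 7B at 0x10 = a91318c6d5b9e9
  after D2: wrote 6B at 0x15 = c6d5b9e994a9
query mem[0x16]=0xd5, mem[0x13]=0xc6, mem[0x1e]=0x1d, mem[0x11]=0x13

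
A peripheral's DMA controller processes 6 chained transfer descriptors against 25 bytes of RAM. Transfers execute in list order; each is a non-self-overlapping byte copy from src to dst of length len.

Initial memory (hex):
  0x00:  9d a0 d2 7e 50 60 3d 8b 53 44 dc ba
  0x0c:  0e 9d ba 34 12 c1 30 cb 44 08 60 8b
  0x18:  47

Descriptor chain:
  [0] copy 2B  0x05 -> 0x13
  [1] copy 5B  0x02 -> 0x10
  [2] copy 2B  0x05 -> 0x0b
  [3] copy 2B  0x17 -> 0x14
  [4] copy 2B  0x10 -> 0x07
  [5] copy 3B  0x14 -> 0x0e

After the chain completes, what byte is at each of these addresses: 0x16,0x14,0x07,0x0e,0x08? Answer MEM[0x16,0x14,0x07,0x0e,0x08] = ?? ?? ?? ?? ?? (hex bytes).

MEM[0x16,0x14,0x07,0x0e,0x08] = 60 8b d2 8b 7e

[0] 0x05->0x13 len=2 : 60 3d
[1] 0x02->0x10 len=5 : d2 7e 50 60 3d
[2] 0x05->0x0b len=2 : 60 3d
[3] 0x17->0x14 len=2 : 8b 47
[4] 0x10->0x07 len=2 : d2 7e
[5] 0x14->0x0e len=3 : 8b 47 60
query mem[0x16]=0x60, mem[0x14]=0x8b, mem[0x07]=0xd2, mem[0x0e]=0x8b, mem[0x08]=0x7e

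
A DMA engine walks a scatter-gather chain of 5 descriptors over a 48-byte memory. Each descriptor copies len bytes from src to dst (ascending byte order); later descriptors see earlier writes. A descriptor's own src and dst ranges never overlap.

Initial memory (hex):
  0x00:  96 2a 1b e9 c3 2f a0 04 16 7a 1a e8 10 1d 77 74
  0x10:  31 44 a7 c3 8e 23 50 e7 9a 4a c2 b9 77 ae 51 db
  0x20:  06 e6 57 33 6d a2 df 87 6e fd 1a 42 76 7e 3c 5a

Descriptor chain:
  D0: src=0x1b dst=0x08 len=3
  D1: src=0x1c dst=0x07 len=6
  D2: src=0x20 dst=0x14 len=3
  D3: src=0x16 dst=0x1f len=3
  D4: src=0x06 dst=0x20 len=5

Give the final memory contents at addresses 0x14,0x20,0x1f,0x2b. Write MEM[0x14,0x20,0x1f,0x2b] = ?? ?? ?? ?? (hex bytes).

#0 dst[0x08+3] := {0xb9,0x77,0xae}
#1 dst[0x07+6] := {0x77,0xae,0x51,0xdb,0x06,0xe6}
#2 dst[0x14+3] := {0x06,0xe6,0x57}
#3 dst[0x1f+3] := {0x57,0xe7,0x9a}
#4 dst[0x20+5] := {0xa0,0x77,0xae,0x51,0xdb}
query mem[0x14]=0x06, mem[0x20]=0xa0, mem[0x1f]=0x57, mem[0x2b]=0x42

MEM[0x14,0x20,0x1f,0x2b] = 06 a0 57 42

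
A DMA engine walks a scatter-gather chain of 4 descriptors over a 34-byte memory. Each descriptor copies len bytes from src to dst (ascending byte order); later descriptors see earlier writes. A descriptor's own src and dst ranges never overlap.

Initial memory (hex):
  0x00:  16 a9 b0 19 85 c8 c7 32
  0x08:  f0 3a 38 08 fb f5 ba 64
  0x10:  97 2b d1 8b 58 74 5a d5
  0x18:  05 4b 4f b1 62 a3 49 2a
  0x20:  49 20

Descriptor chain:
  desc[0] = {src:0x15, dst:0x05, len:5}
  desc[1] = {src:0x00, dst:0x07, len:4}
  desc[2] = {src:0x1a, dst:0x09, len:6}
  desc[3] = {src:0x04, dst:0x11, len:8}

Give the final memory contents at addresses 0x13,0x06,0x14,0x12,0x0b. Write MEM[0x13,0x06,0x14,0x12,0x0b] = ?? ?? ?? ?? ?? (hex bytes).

MEM[0x13,0x06,0x14,0x12,0x0b] = 5a 5a 16 74 62

D0: mem[0x05..0x09] <- [74 5a d5 05 4b]
D1: mem[0x07..0x0a] <- [16 a9 b0 19]
D2: mem[0x09..0x0e] <- [4f b1 62 a3 49 2a]
D3: mem[0x11..0x18] <- [85 74 5a 16 a9 4f b1 62]
query mem[0x13]=0x5a, mem[0x06]=0x5a, mem[0x14]=0x16, mem[0x12]=0x74, mem[0x0b]=0x62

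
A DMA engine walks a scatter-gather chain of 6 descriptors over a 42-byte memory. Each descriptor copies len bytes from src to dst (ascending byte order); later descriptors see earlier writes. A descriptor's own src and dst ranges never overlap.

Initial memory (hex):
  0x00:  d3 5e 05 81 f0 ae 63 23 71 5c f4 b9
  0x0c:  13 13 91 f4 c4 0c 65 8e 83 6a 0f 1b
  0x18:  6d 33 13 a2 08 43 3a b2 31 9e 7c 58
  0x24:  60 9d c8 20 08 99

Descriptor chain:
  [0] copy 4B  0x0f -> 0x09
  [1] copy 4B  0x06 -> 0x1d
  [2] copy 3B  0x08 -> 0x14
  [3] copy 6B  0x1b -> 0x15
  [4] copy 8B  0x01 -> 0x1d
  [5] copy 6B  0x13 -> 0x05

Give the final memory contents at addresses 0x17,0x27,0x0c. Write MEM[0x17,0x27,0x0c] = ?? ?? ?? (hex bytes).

#0 dst[0x09+4] := {0xf4,0xc4,0x0c,0x65}
#1 dst[0x1d+4] := {0x63,0x23,0x71,0xf4}
#2 dst[0x14+3] := {0x71,0xf4,0xc4}
#3 dst[0x15+6] := {0xa2,0x08,0x63,0x23,0x71,0xf4}
#4 dst[0x1d+8] := {0x5e,0x05,0x81,0xf0,0xae,0x63,0x23,0x71}
#5 dst[0x05+6] := {0x8e,0x71,0xa2,0x08,0x63,0x23}
query mem[0x17]=0x63, mem[0x27]=0x20, mem[0x0c]=0x65

MEM[0x17,0x27,0x0c] = 63 20 65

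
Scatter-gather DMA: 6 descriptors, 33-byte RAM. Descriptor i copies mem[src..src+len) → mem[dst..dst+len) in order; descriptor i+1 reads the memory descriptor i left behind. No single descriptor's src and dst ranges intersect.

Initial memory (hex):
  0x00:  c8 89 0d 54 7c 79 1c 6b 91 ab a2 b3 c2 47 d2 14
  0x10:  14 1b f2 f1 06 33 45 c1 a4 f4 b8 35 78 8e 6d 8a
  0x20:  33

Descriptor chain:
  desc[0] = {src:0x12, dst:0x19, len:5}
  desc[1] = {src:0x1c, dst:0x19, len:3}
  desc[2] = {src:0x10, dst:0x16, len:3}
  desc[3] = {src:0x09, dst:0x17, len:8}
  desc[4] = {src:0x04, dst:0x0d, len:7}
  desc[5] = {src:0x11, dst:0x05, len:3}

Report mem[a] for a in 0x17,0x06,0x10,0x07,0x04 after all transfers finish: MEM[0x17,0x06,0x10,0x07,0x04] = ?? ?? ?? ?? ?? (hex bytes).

D0: mem[0x19..0x1d] <- [f2 f1 06 33 45]
D1: mem[0x19..0x1b] <- [33 45 6d]
D2: mem[0x16..0x18] <- [14 1b f2]
D3: mem[0x17..0x1e] <- [ab a2 b3 c2 47 d2 14 14]
D4: mem[0x0d..0x13] <- [7c 79 1c 6b 91 ab a2]
D5: mem[0x05..0x07] <- [91 ab a2]
query mem[0x17]=0xab, mem[0x06]=0xab, mem[0x10]=0x6b, mem[0x07]=0xa2, mem[0x04]=0x7c

MEM[0x17,0x06,0x10,0x07,0x04] = ab ab 6b a2 7c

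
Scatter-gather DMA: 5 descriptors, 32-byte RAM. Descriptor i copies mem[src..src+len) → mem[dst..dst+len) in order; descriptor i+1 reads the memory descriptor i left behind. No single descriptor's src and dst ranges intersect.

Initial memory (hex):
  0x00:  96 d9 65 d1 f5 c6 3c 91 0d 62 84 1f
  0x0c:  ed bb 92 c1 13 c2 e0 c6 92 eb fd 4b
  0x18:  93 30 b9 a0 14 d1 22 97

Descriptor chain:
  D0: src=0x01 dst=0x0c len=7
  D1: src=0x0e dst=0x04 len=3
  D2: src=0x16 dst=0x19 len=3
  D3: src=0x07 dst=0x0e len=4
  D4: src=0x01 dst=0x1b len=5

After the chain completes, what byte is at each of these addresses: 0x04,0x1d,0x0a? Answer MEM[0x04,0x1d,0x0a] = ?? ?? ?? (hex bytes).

  after D0: wrote 7B at 0x0c = d965d1f5c63c91
  after D1: wrote 3B at 0x04 = d1f5c6
  after D2: wrote 3B at 0x19 = fd4b93
  after D3: wrote 4B at 0x0e = 910d6284
  after D4: wrote 5B at 0x1b = d965d1d1f5
query mem[0x04]=0xd1, mem[0x1d]=0xd1, mem[0x0a]=0x84

MEM[0x04,0x1d,0x0a] = d1 d1 84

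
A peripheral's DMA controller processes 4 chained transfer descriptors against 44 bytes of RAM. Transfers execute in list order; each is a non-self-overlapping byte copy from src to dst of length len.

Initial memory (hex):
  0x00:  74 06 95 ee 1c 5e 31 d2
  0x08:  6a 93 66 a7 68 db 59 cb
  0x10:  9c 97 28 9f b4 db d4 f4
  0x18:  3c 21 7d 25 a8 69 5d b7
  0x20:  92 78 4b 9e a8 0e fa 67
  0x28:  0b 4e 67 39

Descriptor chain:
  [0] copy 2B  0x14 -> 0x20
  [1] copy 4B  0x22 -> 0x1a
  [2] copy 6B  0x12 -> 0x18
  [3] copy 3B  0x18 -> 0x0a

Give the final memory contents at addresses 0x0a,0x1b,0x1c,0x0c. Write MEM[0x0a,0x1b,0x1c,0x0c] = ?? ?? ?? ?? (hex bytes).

D0: mem[0x20..0x21] <- [b4 db]
D1: mem[0x1a..0x1d] <- [4b 9e a8 0e]
D2: mem[0x18..0x1d] <- [28 9f b4 db d4 f4]
D3: mem[0x0a..0x0c] <- [28 9f b4]
query mem[0x0a]=0x28, mem[0x1b]=0xdb, mem[0x1c]=0xd4, mem[0x0c]=0xb4

MEM[0x0a,0x1b,0x1c,0x0c] = 28 db d4 b4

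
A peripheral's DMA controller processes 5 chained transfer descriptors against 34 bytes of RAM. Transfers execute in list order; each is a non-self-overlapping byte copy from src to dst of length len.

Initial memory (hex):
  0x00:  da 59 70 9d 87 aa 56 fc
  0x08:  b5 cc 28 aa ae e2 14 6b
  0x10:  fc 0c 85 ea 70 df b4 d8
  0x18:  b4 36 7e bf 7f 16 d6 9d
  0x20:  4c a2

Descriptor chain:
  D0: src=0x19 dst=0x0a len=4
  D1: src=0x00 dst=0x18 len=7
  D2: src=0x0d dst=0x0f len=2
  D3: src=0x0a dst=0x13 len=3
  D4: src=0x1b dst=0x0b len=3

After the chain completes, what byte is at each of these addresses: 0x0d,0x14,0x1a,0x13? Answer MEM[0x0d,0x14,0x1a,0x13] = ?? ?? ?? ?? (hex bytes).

MEM[0x0d,0x14,0x1a,0x13] = aa 7e 70 36

  after D0: wrote 4B at 0x0a = 367ebf7f
  after D1: wrote 7B at 0x18 = da59709d87aa56
  after D2: wrote 2B at 0x0f = 7f14
  after D3: wrote 3B at 0x13 = 367ebf
  after D4: wrote 3B at 0x0b = 9d87aa
query mem[0x0d]=0xaa, mem[0x14]=0x7e, mem[0x1a]=0x70, mem[0x13]=0x36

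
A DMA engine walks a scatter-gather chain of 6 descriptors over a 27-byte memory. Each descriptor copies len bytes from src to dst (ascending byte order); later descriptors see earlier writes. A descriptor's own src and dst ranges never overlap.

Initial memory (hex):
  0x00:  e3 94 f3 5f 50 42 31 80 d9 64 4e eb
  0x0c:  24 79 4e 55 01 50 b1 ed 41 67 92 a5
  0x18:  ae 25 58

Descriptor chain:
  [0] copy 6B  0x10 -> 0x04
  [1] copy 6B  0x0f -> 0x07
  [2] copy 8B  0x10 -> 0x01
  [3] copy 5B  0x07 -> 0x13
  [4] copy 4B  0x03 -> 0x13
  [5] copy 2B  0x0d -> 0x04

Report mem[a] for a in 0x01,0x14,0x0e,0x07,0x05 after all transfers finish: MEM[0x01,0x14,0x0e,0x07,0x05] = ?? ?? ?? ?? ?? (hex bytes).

[0] 0x10->0x04 len=6 : 01 50 b1 ed 41 67
[1] 0x0f->0x07 len=6 : 55 01 50 b1 ed 41
[2] 0x10->0x01 len=8 : 01 50 b1 ed 41 67 92 a5
[3] 0x07->0x13 len=5 : 92 a5 50 b1 ed
[4] 0x03->0x13 len=4 : b1 ed 41 67
[5] 0x0d->0x04 len=2 : 79 4e
query mem[0x01]=0x01, mem[0x14]=0xed, mem[0x0e]=0x4e, mem[0x07]=0x92, mem[0x05]=0x4e

MEM[0x01,0x14,0x0e,0x07,0x05] = 01 ed 4e 92 4e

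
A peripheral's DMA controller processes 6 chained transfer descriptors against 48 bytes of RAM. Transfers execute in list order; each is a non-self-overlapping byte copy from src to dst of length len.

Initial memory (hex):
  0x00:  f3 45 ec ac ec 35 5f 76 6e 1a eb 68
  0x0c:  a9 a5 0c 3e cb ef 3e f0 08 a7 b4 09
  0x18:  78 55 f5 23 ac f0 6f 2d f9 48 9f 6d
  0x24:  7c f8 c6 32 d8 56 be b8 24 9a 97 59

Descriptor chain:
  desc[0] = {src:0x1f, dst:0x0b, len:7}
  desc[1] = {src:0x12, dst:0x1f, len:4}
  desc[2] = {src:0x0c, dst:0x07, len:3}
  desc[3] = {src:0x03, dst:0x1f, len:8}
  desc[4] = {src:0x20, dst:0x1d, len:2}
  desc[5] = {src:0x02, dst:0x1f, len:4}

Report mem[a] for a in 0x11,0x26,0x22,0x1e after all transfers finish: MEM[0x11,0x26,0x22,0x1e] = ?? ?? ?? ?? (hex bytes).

#0 dst[0x0b+7] := {0x2d,0xf9,0x48,0x9f,0x6d,0x7c,0xf8}
#1 dst[0x1f+4] := {0x3e,0xf0,0x08,0xa7}
#2 dst[0x07+3] := {0xf9,0x48,0x9f}
#3 dst[0x1f+8] := {0xac,0xec,0x35,0x5f,0xf9,0x48,0x9f,0xeb}
#4 dst[0x1d+2] := {0xec,0x35}
#5 dst[0x1f+4] := {0xec,0xac,0xec,0x35}
query mem[0x11]=0xf8, mem[0x26]=0xeb, mem[0x22]=0x35, mem[0x1e]=0x35

MEM[0x11,0x26,0x22,0x1e] = f8 eb 35 35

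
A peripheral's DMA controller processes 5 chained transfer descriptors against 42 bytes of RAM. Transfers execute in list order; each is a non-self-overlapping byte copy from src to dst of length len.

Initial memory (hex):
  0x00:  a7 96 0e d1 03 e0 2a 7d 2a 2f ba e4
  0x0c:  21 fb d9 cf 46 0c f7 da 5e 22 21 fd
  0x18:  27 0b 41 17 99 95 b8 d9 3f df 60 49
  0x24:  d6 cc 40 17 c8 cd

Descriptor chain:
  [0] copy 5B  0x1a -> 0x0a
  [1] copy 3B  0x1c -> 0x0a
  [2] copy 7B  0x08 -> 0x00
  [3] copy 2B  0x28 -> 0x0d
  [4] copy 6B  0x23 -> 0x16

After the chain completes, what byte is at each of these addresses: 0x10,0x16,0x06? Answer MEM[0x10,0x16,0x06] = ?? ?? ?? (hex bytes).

#0 dst[0x0a+5] := {0x41,0x17,0x99,0x95,0xb8}
#1 dst[0x0a+3] := {0x99,0x95,0xb8}
#2 dst[0x00+7] := {0x2a,0x2f,0x99,0x95,0xb8,0x95,0xb8}
#3 dst[0x0d+2] := {0xc8,0xcd}
#4 dst[0x16+6] := {0x49,0xd6,0xcc,0x40,0x17,0xc8}
query mem[0x10]=0x46, mem[0x16]=0x49, mem[0x06]=0xb8

MEM[0x10,0x16,0x06] = 46 49 b8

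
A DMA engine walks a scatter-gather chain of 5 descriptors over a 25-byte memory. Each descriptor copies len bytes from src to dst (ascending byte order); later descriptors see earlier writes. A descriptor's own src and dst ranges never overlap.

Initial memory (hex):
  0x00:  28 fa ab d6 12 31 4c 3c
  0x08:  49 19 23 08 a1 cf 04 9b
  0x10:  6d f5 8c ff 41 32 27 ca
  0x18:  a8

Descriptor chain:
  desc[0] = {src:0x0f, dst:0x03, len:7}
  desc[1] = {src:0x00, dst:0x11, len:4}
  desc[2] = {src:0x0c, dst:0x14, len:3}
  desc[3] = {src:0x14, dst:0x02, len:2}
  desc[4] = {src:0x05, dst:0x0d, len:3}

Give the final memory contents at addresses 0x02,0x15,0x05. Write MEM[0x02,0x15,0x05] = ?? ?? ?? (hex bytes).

MEM[0x02,0x15,0x05] = a1 cf f5

  after D0: wrote 7B at 0x03 = 9b6df58cff4132
  after D1: wrote 4B at 0x11 = 28faab9b
  after D2: wrote 3B at 0x14 = a1cf04
  after D3: wrote 2B at 0x02 = a1cf
  after D4: wrote 3B at 0x0d = f58cff
query mem[0x02]=0xa1, mem[0x15]=0xcf, mem[0x05]=0xf5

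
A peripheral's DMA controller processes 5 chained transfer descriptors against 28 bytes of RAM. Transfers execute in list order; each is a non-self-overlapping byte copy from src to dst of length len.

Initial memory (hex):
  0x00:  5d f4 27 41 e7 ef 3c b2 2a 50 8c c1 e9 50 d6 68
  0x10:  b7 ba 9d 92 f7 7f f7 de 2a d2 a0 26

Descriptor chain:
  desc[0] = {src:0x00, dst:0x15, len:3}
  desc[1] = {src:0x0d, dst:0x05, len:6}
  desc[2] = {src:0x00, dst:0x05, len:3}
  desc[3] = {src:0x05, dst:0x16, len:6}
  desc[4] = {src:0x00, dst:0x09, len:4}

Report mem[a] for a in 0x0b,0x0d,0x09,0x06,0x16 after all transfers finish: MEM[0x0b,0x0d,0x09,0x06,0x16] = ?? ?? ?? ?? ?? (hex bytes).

MEM[0x0b,0x0d,0x09,0x06,0x16] = 27 50 5d f4 5d

D0: mem[0x15..0x17] <- [5d f4 27]
D1: mem[0x05..0x0a] <- [50 d6 68 b7 ba 9d]
D2: mem[0x05..0x07] <- [5d f4 27]
D3: mem[0x16..0x1b] <- [5d f4 27 b7 ba 9d]
D4: mem[0x09..0x0c] <- [5d f4 27 41]
query mem[0x0b]=0x27, mem[0x0d]=0x50, mem[0x09]=0x5d, mem[0x06]=0xf4, mem[0x16]=0x5d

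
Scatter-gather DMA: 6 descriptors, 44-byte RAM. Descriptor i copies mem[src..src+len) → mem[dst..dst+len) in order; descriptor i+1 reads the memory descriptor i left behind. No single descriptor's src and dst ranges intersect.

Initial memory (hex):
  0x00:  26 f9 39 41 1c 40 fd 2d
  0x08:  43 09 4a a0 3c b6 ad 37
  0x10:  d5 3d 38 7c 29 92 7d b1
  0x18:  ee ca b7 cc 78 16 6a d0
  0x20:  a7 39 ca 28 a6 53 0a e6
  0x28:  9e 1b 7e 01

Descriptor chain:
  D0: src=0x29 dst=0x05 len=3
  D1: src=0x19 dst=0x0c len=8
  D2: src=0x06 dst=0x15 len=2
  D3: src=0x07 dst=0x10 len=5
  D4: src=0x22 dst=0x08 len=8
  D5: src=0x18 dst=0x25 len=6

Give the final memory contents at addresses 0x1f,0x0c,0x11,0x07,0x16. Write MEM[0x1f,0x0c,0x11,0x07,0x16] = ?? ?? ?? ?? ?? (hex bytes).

MEM[0x1f,0x0c,0x11,0x07,0x16] = d0 0a 43 01 01

#0 dst[0x05+3] := {0x1b,0x7e,0x01}
#1 dst[0x0c+8] := {0xca,0xb7,0xcc,0x78,0x16,0x6a,0xd0,0xa7}
#2 dst[0x15+2] := {0x7e,0x01}
#3 dst[0x10+5] := {0x01,0x43,0x09,0x4a,0xa0}
#4 dst[0x08+8] := {0xca,0x28,0xa6,0x53,0x0a,0xe6,0x9e,0x1b}
#5 dst[0x25+6] := {0xee,0xca,0xb7,0xcc,0x78,0x16}
query mem[0x1f]=0xd0, mem[0x0c]=0x0a, mem[0x11]=0x43, mem[0x07]=0x01, mem[0x16]=0x01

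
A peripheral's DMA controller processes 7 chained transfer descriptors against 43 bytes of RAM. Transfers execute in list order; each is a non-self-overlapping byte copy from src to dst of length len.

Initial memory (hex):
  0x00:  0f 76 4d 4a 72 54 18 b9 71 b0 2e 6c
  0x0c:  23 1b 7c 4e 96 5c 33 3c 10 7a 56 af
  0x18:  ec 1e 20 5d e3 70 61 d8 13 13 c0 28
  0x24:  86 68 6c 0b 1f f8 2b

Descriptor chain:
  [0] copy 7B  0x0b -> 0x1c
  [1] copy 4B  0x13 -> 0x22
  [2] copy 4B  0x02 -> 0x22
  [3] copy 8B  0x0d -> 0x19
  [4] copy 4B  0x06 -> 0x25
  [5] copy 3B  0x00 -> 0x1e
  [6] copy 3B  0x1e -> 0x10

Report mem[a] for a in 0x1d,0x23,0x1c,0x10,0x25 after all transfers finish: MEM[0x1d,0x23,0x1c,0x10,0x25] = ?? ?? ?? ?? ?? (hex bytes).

MEM[0x1d,0x23,0x1c,0x10,0x25] = 5c 4a 96 0f 18

[0] 0x0b->0x1c len=7 : 6c 23 1b 7c 4e 96 5c
[1] 0x13->0x22 len=4 : 3c 10 7a 56
[2] 0x02->0x22 len=4 : 4d 4a 72 54
[3] 0x0d->0x19 len=8 : 1b 7c 4e 96 5c 33 3c 10
[4] 0x06->0x25 len=4 : 18 b9 71 b0
[5] 0x00->0x1e len=3 : 0f 76 4d
[6] 0x1e->0x10 len=3 : 0f 76 4d
query mem[0x1d]=0x5c, mem[0x23]=0x4a, mem[0x1c]=0x96, mem[0x10]=0x0f, mem[0x25]=0x18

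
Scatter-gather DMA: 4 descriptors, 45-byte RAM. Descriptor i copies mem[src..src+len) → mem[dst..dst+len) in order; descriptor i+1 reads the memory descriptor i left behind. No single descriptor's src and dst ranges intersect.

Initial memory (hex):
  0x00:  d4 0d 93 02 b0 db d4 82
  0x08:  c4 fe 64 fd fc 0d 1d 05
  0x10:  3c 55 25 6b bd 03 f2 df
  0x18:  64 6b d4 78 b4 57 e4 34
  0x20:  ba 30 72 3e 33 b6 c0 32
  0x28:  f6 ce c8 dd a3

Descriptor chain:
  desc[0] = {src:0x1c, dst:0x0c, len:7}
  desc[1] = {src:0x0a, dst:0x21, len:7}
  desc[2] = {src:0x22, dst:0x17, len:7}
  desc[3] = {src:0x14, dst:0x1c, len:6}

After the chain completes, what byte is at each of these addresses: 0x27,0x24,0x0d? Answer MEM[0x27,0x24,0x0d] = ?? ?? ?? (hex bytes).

#0 dst[0x0c+7] := {0xb4,0x57,0xe4,0x34,0xba,0x30,0x72}
#1 dst[0x21+7] := {0x64,0xfd,0xb4,0x57,0xe4,0x34,0xba}
#2 dst[0x17+7] := {0xfd,0xb4,0x57,0xe4,0x34,0xba,0xf6}
#3 dst[0x1c+6] := {0xbd,0x03,0xf2,0xfd,0xb4,0x57}
query mem[0x27]=0xba, mem[0x24]=0x57, mem[0x0d]=0x57

MEM[0x27,0x24,0x0d] = ba 57 57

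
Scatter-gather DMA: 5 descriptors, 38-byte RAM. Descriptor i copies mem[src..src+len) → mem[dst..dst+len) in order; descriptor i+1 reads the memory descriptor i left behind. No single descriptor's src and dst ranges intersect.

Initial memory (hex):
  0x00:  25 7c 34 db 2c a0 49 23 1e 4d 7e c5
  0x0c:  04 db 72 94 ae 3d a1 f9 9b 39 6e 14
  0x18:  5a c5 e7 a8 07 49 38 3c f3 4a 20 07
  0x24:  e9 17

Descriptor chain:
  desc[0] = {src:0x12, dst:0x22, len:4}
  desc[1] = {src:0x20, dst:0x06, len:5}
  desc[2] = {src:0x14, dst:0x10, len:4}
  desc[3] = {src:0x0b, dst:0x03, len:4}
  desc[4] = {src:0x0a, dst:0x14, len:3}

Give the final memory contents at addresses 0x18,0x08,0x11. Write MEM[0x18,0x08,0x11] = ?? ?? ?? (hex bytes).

#0 dst[0x22+4] := {0xa1,0xf9,0x9b,0x39}
#1 dst[0x06+5] := {0xf3,0x4a,0xa1,0xf9,0x9b}
#2 dst[0x10+4] := {0x9b,0x39,0x6e,0x14}
#3 dst[0x03+4] := {0xc5,0x04,0xdb,0x72}
#4 dst[0x14+3] := {0x9b,0xc5,0x04}
query mem[0x18]=0x5a, mem[0x08]=0xa1, mem[0x11]=0x39

MEM[0x18,0x08,0x11] = 5a a1 39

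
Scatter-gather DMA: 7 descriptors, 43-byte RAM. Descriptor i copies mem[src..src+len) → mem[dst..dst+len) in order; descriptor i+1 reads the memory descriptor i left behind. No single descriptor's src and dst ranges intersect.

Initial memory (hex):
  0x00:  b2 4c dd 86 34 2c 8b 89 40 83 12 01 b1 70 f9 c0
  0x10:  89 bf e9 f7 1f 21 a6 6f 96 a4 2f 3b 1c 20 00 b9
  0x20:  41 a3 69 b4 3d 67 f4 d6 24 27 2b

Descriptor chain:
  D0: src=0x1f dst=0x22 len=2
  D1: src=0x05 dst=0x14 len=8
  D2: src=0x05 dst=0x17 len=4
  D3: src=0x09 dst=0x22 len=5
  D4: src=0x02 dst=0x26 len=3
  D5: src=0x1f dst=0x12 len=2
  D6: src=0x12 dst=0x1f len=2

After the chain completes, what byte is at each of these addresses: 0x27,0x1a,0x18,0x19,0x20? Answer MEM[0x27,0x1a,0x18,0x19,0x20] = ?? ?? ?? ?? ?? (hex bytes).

MEM[0x27,0x1a,0x18,0x19,0x20] = 86 40 8b 89 41

[0] 0x1f->0x22 len=2 : b9 41
[1] 0x05->0x14 len=8 : 2c 8b 89 40 83 12 01 b1
[2] 0x05->0x17 len=4 : 2c 8b 89 40
[3] 0x09->0x22 len=5 : 83 12 01 b1 70
[4] 0x02->0x26 len=3 : dd 86 34
[5] 0x1f->0x12 len=2 : b9 41
[6] 0x12->0x1f len=2 : b9 41
query mem[0x27]=0x86, mem[0x1a]=0x40, mem[0x18]=0x8b, mem[0x19]=0x89, mem[0x20]=0x41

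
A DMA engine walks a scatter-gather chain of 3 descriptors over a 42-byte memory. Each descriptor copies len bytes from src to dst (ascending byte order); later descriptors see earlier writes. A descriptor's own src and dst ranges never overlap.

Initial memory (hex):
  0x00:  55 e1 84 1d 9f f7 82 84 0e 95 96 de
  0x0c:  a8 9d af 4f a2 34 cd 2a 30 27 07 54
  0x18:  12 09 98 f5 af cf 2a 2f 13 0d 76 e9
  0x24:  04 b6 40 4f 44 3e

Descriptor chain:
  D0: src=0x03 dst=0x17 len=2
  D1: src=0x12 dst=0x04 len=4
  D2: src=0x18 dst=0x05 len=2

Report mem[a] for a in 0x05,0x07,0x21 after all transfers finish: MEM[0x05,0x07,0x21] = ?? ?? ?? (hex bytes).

MEM[0x05,0x07,0x21] = 9f 27 0d

  after D0: wrote 2B at 0x17 = 1d9f
  after D1: wrote 4B at 0x04 = cd2a3027
  after D2: wrote 2B at 0x05 = 9f09
query mem[0x05]=0x9f, mem[0x07]=0x27, mem[0x21]=0x0d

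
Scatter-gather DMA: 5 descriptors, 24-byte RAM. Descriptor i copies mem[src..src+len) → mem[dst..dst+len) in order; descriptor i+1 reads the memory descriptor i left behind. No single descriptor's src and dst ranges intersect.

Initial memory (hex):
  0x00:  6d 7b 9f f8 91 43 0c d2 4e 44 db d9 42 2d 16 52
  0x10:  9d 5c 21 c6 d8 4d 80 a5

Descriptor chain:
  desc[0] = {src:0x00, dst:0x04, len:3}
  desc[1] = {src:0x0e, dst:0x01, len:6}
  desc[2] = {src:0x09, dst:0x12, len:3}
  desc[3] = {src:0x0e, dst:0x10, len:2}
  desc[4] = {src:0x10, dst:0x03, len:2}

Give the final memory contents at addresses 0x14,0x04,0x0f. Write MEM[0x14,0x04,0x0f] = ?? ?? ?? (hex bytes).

[0] 0x00->0x04 len=3 : 6d 7b 9f
[1] 0x0e->0x01 len=6 : 16 52 9d 5c 21 c6
[2] 0x09->0x12 len=3 : 44 db d9
[3] 0x0e->0x10 len=2 : 16 52
[4] 0x10->0x03 len=2 : 16 52
query mem[0x14]=0xd9, mem[0x04]=0x52, mem[0x0f]=0x52

MEM[0x14,0x04,0x0f] = d9 52 52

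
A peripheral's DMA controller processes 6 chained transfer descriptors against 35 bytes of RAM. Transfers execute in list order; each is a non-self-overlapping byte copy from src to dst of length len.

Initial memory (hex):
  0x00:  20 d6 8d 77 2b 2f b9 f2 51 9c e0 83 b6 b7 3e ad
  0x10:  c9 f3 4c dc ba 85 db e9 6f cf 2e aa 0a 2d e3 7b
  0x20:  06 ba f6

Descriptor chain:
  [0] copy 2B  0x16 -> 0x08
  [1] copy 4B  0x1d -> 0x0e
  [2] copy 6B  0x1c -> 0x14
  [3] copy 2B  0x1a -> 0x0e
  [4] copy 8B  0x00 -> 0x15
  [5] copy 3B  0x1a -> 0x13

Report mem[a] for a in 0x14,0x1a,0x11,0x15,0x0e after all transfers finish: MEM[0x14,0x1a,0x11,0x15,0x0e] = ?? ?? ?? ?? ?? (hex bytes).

MEM[0x14,0x1a,0x11,0x15,0x0e] = b9 2f 06 f2 2e

  after D0: wrote 2B at 0x08 = dbe9
  after D1: wrote 4B at 0x0e = 2de37b06
  after D2: wrote 6B at 0x14 = 0a2de37b06ba
  after D3: wrote 2B at 0x0e = 2eaa
  after D4: wrote 8B at 0x15 = 20d68d772b2fb9f2
  after D5: wrote 3B at 0x13 = 2fb9f2
query mem[0x14]=0xb9, mem[0x1a]=0x2f, mem[0x11]=0x06, mem[0x15]=0xf2, mem[0x0e]=0x2e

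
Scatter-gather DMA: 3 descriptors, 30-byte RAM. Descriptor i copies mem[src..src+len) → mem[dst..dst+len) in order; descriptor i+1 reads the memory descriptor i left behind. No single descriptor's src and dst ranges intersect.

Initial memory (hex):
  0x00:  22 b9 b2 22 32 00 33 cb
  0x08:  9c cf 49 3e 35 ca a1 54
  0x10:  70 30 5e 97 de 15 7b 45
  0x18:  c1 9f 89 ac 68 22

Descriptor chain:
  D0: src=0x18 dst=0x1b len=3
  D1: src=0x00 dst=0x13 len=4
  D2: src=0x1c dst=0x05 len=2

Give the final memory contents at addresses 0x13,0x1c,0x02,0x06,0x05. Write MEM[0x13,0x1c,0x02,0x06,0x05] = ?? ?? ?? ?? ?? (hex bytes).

D0: mem[0x1b..0x1d] <- [c1 9f 89]
D1: mem[0x13..0x16] <- [22 b9 b2 22]
D2: mem[0x05..0x06] <- [9f 89]
query mem[0x13]=0x22, mem[0x1c]=0x9f, mem[0x02]=0xb2, mem[0x06]=0x89, mem[0x05]=0x9f

MEM[0x13,0x1c,0x02,0x06,0x05] = 22 9f b2 89 9f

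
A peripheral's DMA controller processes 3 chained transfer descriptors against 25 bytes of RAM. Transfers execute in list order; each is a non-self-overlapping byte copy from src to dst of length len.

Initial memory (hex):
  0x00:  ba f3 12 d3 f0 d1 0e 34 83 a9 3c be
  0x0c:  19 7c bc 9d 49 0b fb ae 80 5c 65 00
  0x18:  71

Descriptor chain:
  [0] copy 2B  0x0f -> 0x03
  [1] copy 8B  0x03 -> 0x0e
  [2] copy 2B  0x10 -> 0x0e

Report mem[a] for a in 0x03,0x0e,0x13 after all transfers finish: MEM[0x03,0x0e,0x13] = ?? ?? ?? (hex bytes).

#0 dst[0x03+2] := {0x9d,0x49}
#1 dst[0x0e+8] := {0x9d,0x49,0xd1,0x0e,0x34,0x83,0xa9,0x3c}
#2 dst[0x0e+2] := {0xd1,0x0e}
query mem[0x03]=0x9d, mem[0x0e]=0xd1, mem[0x13]=0x83

MEM[0x03,0x0e,0x13] = 9d d1 83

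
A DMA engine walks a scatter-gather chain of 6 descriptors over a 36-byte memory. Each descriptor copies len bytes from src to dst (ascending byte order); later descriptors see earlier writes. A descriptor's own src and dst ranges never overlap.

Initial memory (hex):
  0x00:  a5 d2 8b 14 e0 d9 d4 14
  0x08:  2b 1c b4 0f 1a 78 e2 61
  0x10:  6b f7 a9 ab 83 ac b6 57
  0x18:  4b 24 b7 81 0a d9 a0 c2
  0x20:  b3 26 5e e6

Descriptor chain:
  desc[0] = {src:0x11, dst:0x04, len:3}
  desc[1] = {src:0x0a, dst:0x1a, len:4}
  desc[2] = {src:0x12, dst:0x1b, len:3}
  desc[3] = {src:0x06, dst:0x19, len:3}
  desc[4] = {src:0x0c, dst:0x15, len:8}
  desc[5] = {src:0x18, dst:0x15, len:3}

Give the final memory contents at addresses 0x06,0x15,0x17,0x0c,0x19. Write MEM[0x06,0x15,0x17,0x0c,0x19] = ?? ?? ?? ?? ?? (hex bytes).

D0: mem[0x04..0x06] <- [f7 a9 ab]
D1: mem[0x1a..0x1d] <- [b4 0f 1a 78]
D2: mem[0x1b..0x1d] <- [a9 ab 83]
D3: mem[0x19..0x1b] <- [ab 14 2b]
D4: mem[0x15..0x1c] <- [1a 78 e2 61 6b f7 a9 ab]
D5: mem[0x15..0x17] <- [61 6b f7]
query mem[0x06]=0xab, mem[0x15]=0x61, mem[0x17]=0xf7, mem[0x0c]=0x1a, mem[0x19]=0x6b

MEM[0x06,0x15,0x17,0x0c,0x19] = ab 61 f7 1a 6b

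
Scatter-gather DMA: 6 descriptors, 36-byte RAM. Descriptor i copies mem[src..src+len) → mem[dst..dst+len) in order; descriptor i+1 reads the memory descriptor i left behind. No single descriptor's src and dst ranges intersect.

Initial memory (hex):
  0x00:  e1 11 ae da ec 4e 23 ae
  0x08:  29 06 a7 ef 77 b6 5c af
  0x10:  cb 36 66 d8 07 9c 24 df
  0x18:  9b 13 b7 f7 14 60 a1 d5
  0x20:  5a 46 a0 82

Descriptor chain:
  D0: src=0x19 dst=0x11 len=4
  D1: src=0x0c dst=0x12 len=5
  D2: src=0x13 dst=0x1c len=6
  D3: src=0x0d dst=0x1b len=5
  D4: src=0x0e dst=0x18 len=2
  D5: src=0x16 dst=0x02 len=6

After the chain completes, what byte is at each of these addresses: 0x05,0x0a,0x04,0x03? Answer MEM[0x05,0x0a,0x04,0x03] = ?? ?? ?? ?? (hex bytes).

  after D0: wrote 4B at 0x11 = 13b7f714
  after D1: wrote 5B at 0x12 = 77b65cafcb
  after D2: wrote 6B at 0x1c = b65cafcbdf9b
  after D3: wrote 5B at 0x1b = b65cafcb13
  after D4: wrote 2B at 0x18 = 5caf
  after D5: wrote 6B at 0x02 = cbdf5cafb7b6
query mem[0x05]=0xaf, mem[0x0a]=0xa7, mem[0x04]=0x5c, mem[0x03]=0xdf

MEM[0x05,0x0a,0x04,0x03] = af a7 5c df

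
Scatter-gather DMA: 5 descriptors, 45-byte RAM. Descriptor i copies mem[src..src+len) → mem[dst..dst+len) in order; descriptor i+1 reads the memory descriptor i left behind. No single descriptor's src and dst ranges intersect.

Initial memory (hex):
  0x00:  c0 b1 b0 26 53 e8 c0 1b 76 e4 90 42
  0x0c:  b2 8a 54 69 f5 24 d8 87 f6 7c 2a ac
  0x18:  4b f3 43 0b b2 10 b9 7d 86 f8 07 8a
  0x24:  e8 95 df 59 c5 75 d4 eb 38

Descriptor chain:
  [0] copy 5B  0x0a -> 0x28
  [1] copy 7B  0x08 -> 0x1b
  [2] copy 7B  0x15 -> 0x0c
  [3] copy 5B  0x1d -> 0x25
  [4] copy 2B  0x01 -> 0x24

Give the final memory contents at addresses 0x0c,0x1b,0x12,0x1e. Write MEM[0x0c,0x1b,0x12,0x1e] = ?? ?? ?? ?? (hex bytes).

[0] 0x0a->0x28 len=5 : 90 42 b2 8a 54
[1] 0x08->0x1b len=7 : 76 e4 90 42 b2 8a 54
[2] 0x15->0x0c len=7 : 7c 2a ac 4b f3 43 76
[3] 0x1d->0x25 len=5 : 90 42 b2 8a 54
[4] 0x01->0x24 len=2 : b1 b0
query mem[0x0c]=0x7c, mem[0x1b]=0x76, mem[0x12]=0x76, mem[0x1e]=0x42

MEM[0x0c,0x1b,0x12,0x1e] = 7c 76 76 42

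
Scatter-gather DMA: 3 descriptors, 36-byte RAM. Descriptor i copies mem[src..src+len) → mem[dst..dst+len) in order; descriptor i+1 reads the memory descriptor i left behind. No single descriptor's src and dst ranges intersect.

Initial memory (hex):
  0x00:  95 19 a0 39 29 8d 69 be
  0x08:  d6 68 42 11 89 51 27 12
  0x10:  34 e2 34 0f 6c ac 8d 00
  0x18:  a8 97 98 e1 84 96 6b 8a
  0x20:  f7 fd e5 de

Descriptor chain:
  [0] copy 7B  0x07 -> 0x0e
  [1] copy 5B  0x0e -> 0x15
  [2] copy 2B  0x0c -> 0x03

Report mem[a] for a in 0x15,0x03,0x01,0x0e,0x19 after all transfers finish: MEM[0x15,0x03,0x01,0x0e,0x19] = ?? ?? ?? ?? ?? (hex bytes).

MEM[0x15,0x03,0x01,0x0e,0x19] = be 89 19 be 11

D0: mem[0x0e..0x14] <- [be d6 68 42 11 89 51]
D1: mem[0x15..0x19] <- [be d6 68 42 11]
D2: mem[0x03..0x04] <- [89 51]
query mem[0x15]=0xbe, mem[0x03]=0x89, mem[0x01]=0x19, mem[0x0e]=0xbe, mem[0x19]=0x11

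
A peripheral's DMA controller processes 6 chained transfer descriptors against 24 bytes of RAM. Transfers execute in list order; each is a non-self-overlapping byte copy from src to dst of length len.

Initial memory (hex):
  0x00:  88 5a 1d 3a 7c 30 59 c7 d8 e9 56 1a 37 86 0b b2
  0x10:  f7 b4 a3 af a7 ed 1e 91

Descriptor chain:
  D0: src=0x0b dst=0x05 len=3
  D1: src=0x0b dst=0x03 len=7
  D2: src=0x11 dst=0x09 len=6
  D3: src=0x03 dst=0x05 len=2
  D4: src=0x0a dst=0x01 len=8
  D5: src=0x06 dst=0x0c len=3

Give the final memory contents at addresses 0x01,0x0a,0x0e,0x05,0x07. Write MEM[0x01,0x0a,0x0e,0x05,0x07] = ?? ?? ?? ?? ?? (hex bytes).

MEM[0x01,0x0a,0x0e,0x05,0x07] = a3 a3 b4 1e f7

#0 dst[0x05+3] := {0x1a,0x37,0x86}
#1 dst[0x03+7] := {0x1a,0x37,0x86,0x0b,0xb2,0xf7,0xb4}
#2 dst[0x09+6] := {0xb4,0xa3,0xaf,0xa7,0xed,0x1e}
#3 dst[0x05+2] := {0x1a,0x37}
#4 dst[0x01+8] := {0xa3,0xaf,0xa7,0xed,0x1e,0xb2,0xf7,0xb4}
#5 dst[0x0c+3] := {0xb2,0xf7,0xb4}
query mem[0x01]=0xa3, mem[0x0a]=0xa3, mem[0x0e]=0xb4, mem[0x05]=0x1e, mem[0x07]=0xf7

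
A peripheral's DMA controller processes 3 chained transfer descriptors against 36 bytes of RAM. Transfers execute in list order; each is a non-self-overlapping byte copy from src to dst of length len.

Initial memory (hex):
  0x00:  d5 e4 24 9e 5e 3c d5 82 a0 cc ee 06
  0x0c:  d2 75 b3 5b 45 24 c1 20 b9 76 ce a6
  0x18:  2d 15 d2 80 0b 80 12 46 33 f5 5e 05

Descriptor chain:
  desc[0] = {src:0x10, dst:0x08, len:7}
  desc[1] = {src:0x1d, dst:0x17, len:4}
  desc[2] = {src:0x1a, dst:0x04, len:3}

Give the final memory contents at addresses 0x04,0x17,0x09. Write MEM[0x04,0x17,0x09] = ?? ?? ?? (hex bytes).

[0] 0x10->0x08 len=7 : 45 24 c1 20 b9 76 ce
[1] 0x1d->0x17 len=4 : 80 12 46 33
[2] 0x1a->0x04 len=3 : 33 80 0b
query mem[0x04]=0x33, mem[0x17]=0x80, mem[0x09]=0x24

MEM[0x04,0x17,0x09] = 33 80 24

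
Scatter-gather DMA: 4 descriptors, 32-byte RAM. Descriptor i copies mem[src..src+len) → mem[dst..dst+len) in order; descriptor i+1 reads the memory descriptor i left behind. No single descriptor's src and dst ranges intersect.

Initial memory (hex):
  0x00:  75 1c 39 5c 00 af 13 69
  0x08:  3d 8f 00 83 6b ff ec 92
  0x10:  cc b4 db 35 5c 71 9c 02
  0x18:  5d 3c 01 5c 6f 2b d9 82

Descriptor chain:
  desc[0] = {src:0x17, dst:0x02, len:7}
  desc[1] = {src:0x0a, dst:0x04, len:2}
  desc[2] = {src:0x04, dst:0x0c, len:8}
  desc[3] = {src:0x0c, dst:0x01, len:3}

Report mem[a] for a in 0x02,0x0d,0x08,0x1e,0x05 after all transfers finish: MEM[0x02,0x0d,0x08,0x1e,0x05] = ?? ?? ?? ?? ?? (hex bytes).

  after D0: wrote 7B at 0x02 = 025d3c015c6f2b
  after D1: wrote 2B at 0x04 = 0083
  after D2: wrote 8B at 0x0c = 00835c6f2b8f0083
  after D3: wrote 3B at 0x01 = 00835c
query mem[0x02]=0x83, mem[0x0d]=0x83, mem[0x08]=0x2b, mem[0x1e]=0xd9, mem[0x05]=0x83

MEM[0x02,0x0d,0x08,0x1e,0x05] = 83 83 2b d9 83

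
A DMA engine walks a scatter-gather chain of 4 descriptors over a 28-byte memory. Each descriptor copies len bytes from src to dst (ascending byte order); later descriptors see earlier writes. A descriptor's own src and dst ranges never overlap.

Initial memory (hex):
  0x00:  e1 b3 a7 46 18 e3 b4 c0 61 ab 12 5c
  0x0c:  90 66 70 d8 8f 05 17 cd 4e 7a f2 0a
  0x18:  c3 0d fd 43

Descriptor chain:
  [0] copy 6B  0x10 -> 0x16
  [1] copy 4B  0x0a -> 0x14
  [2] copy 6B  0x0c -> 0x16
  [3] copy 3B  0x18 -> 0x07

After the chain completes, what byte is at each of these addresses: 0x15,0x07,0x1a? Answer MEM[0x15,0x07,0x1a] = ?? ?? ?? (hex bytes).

#0 dst[0x16+6] := {0x8f,0x05,0x17,0xcd,0x4e,0x7a}
#1 dst[0x14+4] := {0x12,0x5c,0x90,0x66}
#2 dst[0x16+6] := {0x90,0x66,0x70,0xd8,0x8f,0x05}
#3 dst[0x07+3] := {0x70,0xd8,0x8f}
query mem[0x15]=0x5c, mem[0x07]=0x70, mem[0x1a]=0x8f

MEM[0x15,0x07,0x1a] = 5c 70 8f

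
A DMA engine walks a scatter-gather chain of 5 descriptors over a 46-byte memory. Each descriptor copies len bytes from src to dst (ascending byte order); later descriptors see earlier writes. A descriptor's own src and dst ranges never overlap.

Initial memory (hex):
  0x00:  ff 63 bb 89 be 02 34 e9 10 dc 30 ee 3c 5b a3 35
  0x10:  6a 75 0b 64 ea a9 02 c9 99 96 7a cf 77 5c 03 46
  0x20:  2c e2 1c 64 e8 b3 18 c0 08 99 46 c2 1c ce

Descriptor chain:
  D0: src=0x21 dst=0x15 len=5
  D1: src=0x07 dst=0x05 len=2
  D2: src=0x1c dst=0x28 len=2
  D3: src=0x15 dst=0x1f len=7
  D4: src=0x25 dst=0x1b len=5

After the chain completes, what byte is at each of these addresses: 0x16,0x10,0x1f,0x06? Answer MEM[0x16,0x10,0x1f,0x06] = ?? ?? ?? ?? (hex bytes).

MEM[0x16,0x10,0x1f,0x06] = 1c 6a 5c 10

[0] 0x21->0x15 len=5 : e2 1c 64 e8 b3
[1] 0x07->0x05 len=2 : e9 10
[2] 0x1c->0x28 len=2 : 77 5c
[3] 0x15->0x1f len=7 : e2 1c 64 e8 b3 7a cf
[4] 0x25->0x1b len=5 : cf 18 c0 77 5c
query mem[0x16]=0x1c, mem[0x10]=0x6a, mem[0x1f]=0x5c, mem[0x06]=0x10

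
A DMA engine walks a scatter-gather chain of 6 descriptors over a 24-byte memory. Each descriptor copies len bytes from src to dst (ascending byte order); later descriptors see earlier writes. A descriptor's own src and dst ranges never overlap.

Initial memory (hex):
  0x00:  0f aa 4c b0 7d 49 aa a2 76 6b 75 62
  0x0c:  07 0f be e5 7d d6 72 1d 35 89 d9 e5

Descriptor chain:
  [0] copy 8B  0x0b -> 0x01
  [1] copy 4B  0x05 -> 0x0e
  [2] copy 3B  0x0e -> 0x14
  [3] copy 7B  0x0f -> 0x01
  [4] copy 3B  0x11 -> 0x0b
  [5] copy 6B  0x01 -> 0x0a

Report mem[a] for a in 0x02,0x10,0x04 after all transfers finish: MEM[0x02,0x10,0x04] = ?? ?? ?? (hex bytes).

MEM[0x02,0x10,0x04] = d6 d6 72

[0] 0x0b->0x01 len=8 : 62 07 0f be e5 7d d6 72
[1] 0x05->0x0e len=4 : e5 7d d6 72
[2] 0x0e->0x14 len=3 : e5 7d d6
[3] 0x0f->0x01 len=7 : 7d d6 72 72 1d e5 7d
[4] 0x11->0x0b len=3 : 72 72 1d
[5] 0x01->0x0a len=6 : 7d d6 72 72 1d e5
query mem[0x02]=0xd6, mem[0x10]=0xd6, mem[0x04]=0x72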